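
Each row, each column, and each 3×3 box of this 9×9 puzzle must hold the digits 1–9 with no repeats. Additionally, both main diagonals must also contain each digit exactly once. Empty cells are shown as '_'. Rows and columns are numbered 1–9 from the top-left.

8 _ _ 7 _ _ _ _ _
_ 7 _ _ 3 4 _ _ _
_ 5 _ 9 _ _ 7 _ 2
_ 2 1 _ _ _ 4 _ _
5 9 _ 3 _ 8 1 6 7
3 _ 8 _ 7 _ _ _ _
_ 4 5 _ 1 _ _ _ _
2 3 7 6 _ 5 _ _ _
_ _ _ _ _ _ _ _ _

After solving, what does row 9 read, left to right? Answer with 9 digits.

r4c4 = 5 (sole candidate).
r5c3 = 4 (sole candidate).
r5c5 = 2 (sole candidate).
r6c2 = 6 (sole candidate).
r1c2 = 1 (sole candidate).
r4c1 = 7 (sole candidate).
r9c2 = 8: row 9 has {}; col 2 has {1,2,3,4,5,6,7,9}; box has {2,3,4,5,7} → only 8 remains.
r6c4 = 4 (hidden single in row 6).
r9c4 = 2: row 9 has {8}; col 4 has {3,4,5,6,7,9}; box has {1,5,6} → only 2 remains.
r7c4 = 8 (sole candidate).
r2c4 = 1 (sole candidate).
r3c6 = 6 (sole candidate).
r4c6 = 9 (sole candidate).
r6c6 = 1 (sole candidate).
r1c5 = 5 (sole candidate).
r1c6 = 2 (sole candidate).
r1c9 = 6 (sole candidate).
r2c8 = 8 (sole candidate).
r3c1 = 4 (sole candidate).
r3c3 = 3 (sole candidate).
r3c5 = 8 (sole candidate).
r3c8 = 1 (sole candidate).
r4c5 = 6 (sole candidate).
r4c8 = 3 (sole candidate).
r4c9 = 8 (sole candidate).
r9c1 = 1: row 9 has {2,8}; col 1 has {2,3,4,5,7,8}; box has {2,3,4,5,7,8}; anti-diagonal has {2,3,4,5,6,7,8,9} → only 1 remains.
r1c3 = 9 (sole candidate).
r1c7 = 3 (sole candidate).
r1c8 = 4 (sole candidate).
r2c1 = 6 (sole candidate).
r2c3 = 2 (sole candidate).
r7c1 = 9 (sole candidate).
r7c7 = 6 (sole candidate).
r7c9 = 3 (sole candidate).
r8c8 = 9 (sole candidate).
r9c3 = 6: row 9 has {1,2,8}; col 3 has {1,2,3,4,5,7,8,9}; box has {1,2,3,4,5,7,8,9} → only 6 remains.
r9c7 = 5: row 9 has {1,2,6,8}; col 7 has {1,3,4,6,7}; box has {3,6,9} → only 5 remains.
r9c8 = 7: row 9 has {1,2,5,6,8}; col 8 has {1,3,4,6,8,9}; box has {3,5,6,9} → only 7 remains.
r9c9 = 4: row 9 has {1,2,5,6,7,8}; col 9 has {2,3,6,7,8}; box has {3,5,6,7,9}; main diagonal has {1,2,3,5,6,7,8,9} → only 4 remains.
r2c7 = 9 (sole candidate).
r2c9 = 5 (sole candidate).
r6c7 = 2 (sole candidate).
r6c8 = 5 (sole candidate).
r6c9 = 9 (sole candidate).
r7c6 = 7 (sole candidate).
r7c8 = 2 (sole candidate).
r8c5 = 4 (sole candidate).
r8c7 = 8 (sole candidate).
r8c9 = 1 (sole candidate).
r9c5 = 9: row 9 has {1,2,4,5,6,7,8}; col 5 has {1,2,3,4,5,6,7,8}; box has {1,2,4,5,6,7,8} → only 9 remains.
r9c6 = 3: row 9 has {1,2,4,5,6,7,8,9}; col 6 has {1,2,4,5,6,7,8,9}; box has {1,2,4,5,6,7,8,9} → only 3 remains.

186293574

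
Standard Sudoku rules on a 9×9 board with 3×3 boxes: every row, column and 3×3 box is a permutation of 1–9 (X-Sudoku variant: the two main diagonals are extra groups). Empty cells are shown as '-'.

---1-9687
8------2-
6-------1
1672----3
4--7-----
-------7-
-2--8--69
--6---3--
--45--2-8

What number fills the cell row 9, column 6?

6

row 9, column 8 = 1: row 9 has {2,4,5,8}; col 8 has {2,6,7,8}; box has {2,3,6,8,9} → only 1 remains.
row 8, column 2 = 8: in row 8, 8 can only go here (every other open cell in that row sees an 8).
row 4, column 7 = 8: in row 4, 8 can only go here (every other open cell in that row sees an 8).
row 6, column 3 = 8: in row 6, 8 can only go here (every other open cell in that row sees an 8).
row 5, column 6 = 8: in row 5, 8 can only go here (every other open cell in that row sees an 8).
row 3, column 4 = 8: in row 3, 8 can only go here (every other open cell in that row sees an 8).
row 6, column 1 = 2: in column 1, 2 can only go here (every other open cell in that column sees a 2).
row 5, column 9 = 2: in row 5, 2 can only go here (every other open cell in that row sees a 2).
row 5, column 5 = 6: in row 5, 6 can only go here (every other open cell in that row sees a 6).
row 5, column 7 = 1: in row 5, 1 can only go here (every other open cell in that row sees a 1).
row 6, column 9 = 6: in row 6, 6 can only go here (every other open cell in that row sees a 6).
row 9, column 6 = 6: in row 9, 6 can only go here (every other open cell in that row sees a 6).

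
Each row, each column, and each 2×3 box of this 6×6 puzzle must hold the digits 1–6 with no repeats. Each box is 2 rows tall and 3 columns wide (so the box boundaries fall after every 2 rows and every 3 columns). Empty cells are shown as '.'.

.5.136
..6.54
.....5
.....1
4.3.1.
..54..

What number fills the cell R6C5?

6

R1C1 = 2: row 1 has {1,3,5,6}; col 1 has {4}; box has {5,6} → only 2 remains.
R1C3 = 4: row 1 has {1,2,3,5,6}; col 3 has {3,5,6}; box has {2,5,6} → only 4 remains.
R2C4 = 2: row 2 has {4,5,6}; col 4 has {1,4}; box has {1,3,4,5,6} → only 2 remains.
R4C3 = 2: row 4 has {1}; col 3 has {3,4,5,6}; box has {} → only 2 remains.
R5C6 = 2: row 5 has {1,3,4}; col 6 has {1,4,5,6}; box has {1,4} → only 2 remains.
R6C5 = 6: row 6 has {4,5}; col 5 has {1,3,5}; box has {1,2,4} → only 6 remains.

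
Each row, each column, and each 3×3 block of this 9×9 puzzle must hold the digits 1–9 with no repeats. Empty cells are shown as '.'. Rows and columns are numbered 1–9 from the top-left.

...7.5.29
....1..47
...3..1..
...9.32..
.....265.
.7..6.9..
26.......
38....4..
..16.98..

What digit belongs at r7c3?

r1c7 = 3: row 1 has {2,5,7,9}; col 7 has {1,2,4,6,8,9}; box has {1,2,4,7,9} → only 3 remains.
r2c7 = 5: row 2 has {1,4,7}; col 7 has {1,2,3,4,6,8,9}; box has {1,2,3,4,7,9} → only 5 remains.
r7c7 = 7: row 7 has {2,6}; col 7 has {1,2,3,4,5,6,8,9}; box has {4,8} → only 7 remains.
r9c8 = 3: row 9 has {1,6,8,9}; col 8 has {2,4,5}; box has {4,7,8} → only 3 remains.
r5c5 = 7: in row 5, 7 can only go here (every other open cell in that row sees a 7).
r4c8 = 7: in row 4, 7 can only go here (every other open cell in that row sees a 7).
r6c3 = 2: in row 6, 2 can only go here (every other open cell in that row sees a 2).
r6c9 = 3: in row 6, 3 can only go here (every other open cell in that row sees a 3).
r7c5 = 3: in row 7, 3 can only go here (every other open cell in that row sees a 3).
r9c1 = 7: in row 9, 7 can only go here (every other open cell in that row sees a 7).
r3c3 = 7: in row 3, 7 can only go here (every other open cell in that row sees a 7).
r8c6 = 7: in row 8, 7 can only go here (every other open cell in that row sees a 7).
r3c5 = 9: in column 5, 9 can only go here (every other open cell in that column sees a 9).
r3c2 = 2: in row 3, 2 can only go here (every other open cell in that row sees a 2).
r2c4 = 2: in row 2, 2 can only go here (every other open cell in that row sees a 2).
r3c1 = 5: in row 3, 5 can only go here (every other open cell in that row sees a 5).
r3c6 = 4: in row 3, 4 can only go here (every other open cell in that row sees a 4).
r1c5 = 8: row 1 has {2,3,5,7,9}; col 5 has {1,3,6,7,9}; box has {1,2,3,4,5,7,9} → only 8 remains.
r2c6 = 6: row 2 has {1,2,4,5,7}; col 6 has {2,3,4,5,7,9}; box has {1,2,3,4,5,7,8,9} → only 6 remains.
r6c4 = 5: in row 6, 5 can only go here (every other open cell in that row sees a 5).
r4c5 = 4: row 4 has {2,3,7,9}; col 5 has {1,3,6,7,8,9}; box has {2,3,5,6,7,9} → only 4 remains.
r8c4 = 1: row 8 has {3,4,7,8}; col 4 has {2,3,5,6,7,9}; box has {3,6,7,9} → only 1 remains.
r5c4 = 8: row 5 has {2,5,6,7}; col 4 has {1,2,3,5,6,7,9}; box has {2,3,4,5,6,7,9} → only 8 remains.
r6c6 = 1: row 6 has {2,3,5,6,7,9}; col 6 has {2,3,4,5,6,7,9}; box has {2,3,4,5,6,7,8,9} → only 1 remains.
r6c8 = 8: row 6 has {1,2,3,5,6,7,9}; col 8 has {2,3,4,5,7}; box has {2,3,5,6,7,9} → only 8 remains.
r7c4 = 4: row 7 has {2,3,6,7}; col 4 has {1,2,3,5,6,7,8,9}; box has {1,3,6,7,9} → only 4 remains.
r7c6 = 8: row 7 has {2,3,4,6,7}; col 6 has {1,2,3,4,5,6,7,9}; box has {1,3,4,6,7,9} → only 8 remains.
r3c8 = 6: row 3 has {1,2,3,4,5,7,9}; col 8 has {2,3,4,5,7,8}; box has {1,2,3,4,5,7,9} → only 6 remains.
r3c9 = 8: row 3 has {1,2,3,4,5,6,7,9}; col 9 has {3,7,9}; box has {1,2,3,4,5,6,7,9} → only 8 remains.
r4c9 = 1: row 4 has {2,3,4,7,9}; col 9 has {3,7,8,9}; box has {2,3,5,6,7,8,9} → only 1 remains.
r5c9 = 4: row 5 has {2,5,6,7,8}; col 9 has {1,3,7,8,9}; box has {1,2,3,5,6,7,8,9} → only 4 remains.
r6c1 = 4: row 6 has {1,2,3,5,6,7,8,9}; col 1 has {2,3,5,7}; box has {2,7} → only 4 remains.
r7c9 = 5: row 7 has {2,3,4,6,7,8}; col 9 has {1,3,4,7,8,9}; box has {3,4,7,8} → only 5 remains.
r8c8 = 9: row 8 has {1,3,4,7,8}; col 8 has {2,3,4,5,6,7,8}; box has {3,4,5,7,8} → only 9 remains.
r9c9 = 2: row 9 has {1,3,6,7,8,9}; col 9 has {1,3,4,5,7,8,9}; box has {3,4,5,7,8,9} → only 2 remains.
r4c2 = 5: row 4 has {1,2,3,4,7,9}; col 2 has {2,6,7,8}; box has {2,4,7} → only 5 remains.
r7c3 = 9: row 7 has {2,3,4,5,6,7,8}; col 3 has {1,2,7}; box has {1,2,3,6,7,8} → only 9 remains.

9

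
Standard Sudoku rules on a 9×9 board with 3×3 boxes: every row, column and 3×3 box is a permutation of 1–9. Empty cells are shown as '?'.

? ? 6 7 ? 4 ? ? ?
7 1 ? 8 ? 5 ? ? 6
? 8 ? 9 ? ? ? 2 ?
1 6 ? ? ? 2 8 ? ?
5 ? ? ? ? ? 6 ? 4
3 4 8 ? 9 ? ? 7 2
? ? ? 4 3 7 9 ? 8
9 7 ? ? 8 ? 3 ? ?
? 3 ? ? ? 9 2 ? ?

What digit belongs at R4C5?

R1C1 = 2: row 1 has {4,6,7}; col 1 has {1,3,5,7,9}; box has {1,6,7,8} → only 2 remains.
R1C5 = 1: row 1 has {2,4,6,7}; col 5 has {3,8,9}; box has {4,5,7,8,9} → only 1 remains.
R1C7 = 5: row 1 has {1,2,4,6,7}; col 7 has {2,3,6,8,9}; box has {2,6} → only 5 remains.
R2C5 = 2: row 2 has {1,5,6,7,8}; col 5 has {1,3,8,9}; box has {1,4,5,7,8,9} → only 2 remains.
R2C7 = 4: row 2 has {1,2,5,6,7,8}; col 7 has {2,3,5,6,8,9}; box has {2,5,6} → only 4 remains.
R3C1 = 4: row 3 has {2,8,9}; col 1 has {1,2,3,5,7,9}; box has {1,2,6,7,8} → only 4 remains.
R3C5 = 6: row 3 has {2,4,8,9}; col 5 has {1,2,3,8,9}; box has {1,2,4,5,7,8,9} → only 6 remains.
R3C6 = 3: row 3 has {2,4,6,8,9}; col 6 has {2,4,5,7,9}; box has {1,2,4,5,6,7,8,9} → only 3 remains.
R5C5 = 7: row 5 has {4,5,6}; col 5 has {1,2,3,6,8,9}; box has {2,9} → only 7 remains.
R6C7 = 1: row 6 has {2,3,4,7,8,9}; col 7 has {2,3,4,5,6,8,9}; box has {2,4,6,7,8} → only 1 remains.
R7C1 = 6: row 7 has {3,4,7,8,9}; col 1 has {1,2,3,4,5,7,9}; box has {3,7,9} → only 6 remains.
R9C1 = 8: row 9 has {2,3,9}; col 1 has {1,2,3,4,5,6,7,9}; box has {3,6,7,9} → only 8 remains.
R9C5 = 5: row 9 has {2,3,8,9}; col 5 has {1,2,3,6,7,8,9}; box has {3,4,7,8,9} → only 5 remains.
R1C2 = 9: row 1 has {1,2,4,5,6,7}; col 2 has {1,3,4,6,7,8}; box has {1,2,4,6,7,8} → only 9 remains.
R1C9 = 3: row 1 has {1,2,4,5,6,7,9}; col 9 has {2,4,6,8}; box has {2,4,5,6} → only 3 remains.
R2C3 = 3: row 2 has {1,2,4,5,6,7,8}; col 3 has {6,8}; box has {1,2,4,6,7,8,9} → only 3 remains.
R2C8 = 9: row 2 has {1,2,3,4,5,6,7,8}; col 8 has {2,7}; box has {2,3,4,5,6} → only 9 remains.
R3C3 = 5: row 3 has {2,3,4,6,8,9}; col 3 has {3,6,8}; box has {1,2,3,4,6,7,8,9} → only 5 remains.
R3C7 = 7: row 3 has {2,3,4,5,6,8,9}; col 7 has {1,2,3,4,5,6,8,9}; box has {2,3,4,5,6,9} → only 7 remains.
R3C9 = 1: row 3 has {2,3,4,5,6,7,8,9}; col 9 has {2,3,4,6,8}; box has {2,3,4,5,6,7,9} → only 1 remains.
R4C5 = 4: row 4 has {1,2,6,8}; col 5 has {1,2,3,5,6,7,8,9}; box has {2,7,9} → only 4 remains.

4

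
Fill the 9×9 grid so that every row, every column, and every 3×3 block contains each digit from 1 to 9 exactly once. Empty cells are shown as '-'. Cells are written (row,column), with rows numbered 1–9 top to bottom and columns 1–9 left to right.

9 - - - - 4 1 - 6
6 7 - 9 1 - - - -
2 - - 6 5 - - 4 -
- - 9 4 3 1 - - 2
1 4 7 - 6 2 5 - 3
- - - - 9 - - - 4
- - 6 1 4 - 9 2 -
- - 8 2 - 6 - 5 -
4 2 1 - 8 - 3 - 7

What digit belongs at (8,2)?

(3,3) = 3: row 3 has {2,4,5,6}; col 3 has {1,6,7,8,9}; box has {2,6,7,9} → only 3 remains.
(5,4) = 8: row 5 has {1,2,3,4,5,6,7}; col 4 has {1,2,4,6,9}; box has {1,2,3,4,6,9} → only 8 remains.
(5,8) = 9: row 5 has {1,2,3,4,5,6,7,8}; col 8 has {2,4,5}; box has {2,3,4,5} → only 9 remains.
(7,9) = 8: row 7 has {1,2,4,6,9}; col 9 has {2,3,4,6,7}; box has {2,3,5,7,9} → only 8 remains.
(8,5) = 7: row 8 has {2,5,6,8}; col 5 has {1,3,4,5,6,8,9}; box has {1,2,4,6,8} → only 7 remains.
(8,7) = 4: row 8 has {2,5,6,7,8}; col 7 has {1,3,5,9}; box has {2,3,5,7,8,9} → only 4 remains.
(8,9) = 1: row 8 has {2,4,5,6,7,8}; col 9 has {2,3,4,6,7,8}; box has {2,3,4,5,7,8,9} → only 1 remains.
(9,4) = 5: row 9 has {1,2,3,4,7,8}; col 4 has {1,2,4,6,8,9}; box has {1,2,4,6,7,8} → only 5 remains.
(9,6) = 9: row 9 has {1,2,3,4,5,7,8}; col 6 has {1,2,4,6}; box has {1,2,4,5,6,7,8} → only 9 remains.
(9,8) = 6: row 9 has {1,2,3,4,5,7,8,9}; col 8 has {2,4,5,9}; box has {1,2,3,4,5,7,8,9} → only 6 remains.
(1,3) = 5: row 1 has {1,4,6,9}; col 3 has {1,3,6,7,8,9}; box has {2,3,6,7,9} → only 5 remains.
(1,5) = 2: row 1 has {1,4,5,6,9}; col 5 has {1,3,4,5,6,7,8,9}; box has {1,4,5,6,9} → only 2 remains.
(2,3) = 4: row 2 has {1,6,7,9}; col 3 has {1,3,5,6,7,8,9}; box has {2,3,5,6,7,9} → only 4 remains.
(2,9) = 5: row 2 has {1,4,6,7,9}; col 9 has {1,2,3,4,6,7,8}; box has {1,4,6} → only 5 remains.
(3,9) = 9: row 3 has {2,3,4,5,6}; col 9 has {1,2,3,4,5,6,7,8}; box has {1,4,5,6} → only 9 remains.
(6,3) = 2: row 6 has {4,9}; col 3 has {1,3,4,5,6,7,8,9}; box has {1,4,7,9} → only 2 remains.
(6,4) = 7: row 6 has {2,4,9}; col 4 has {1,2,4,5,6,8,9}; box has {1,2,3,4,6,8,9} → only 7 remains.
(6,6) = 5: row 6 has {2,4,7,9}; col 6 has {1,2,4,6,9}; box has {1,2,3,4,6,7,8,9} → only 5 remains.
(7,6) = 3: row 7 has {1,2,4,6,8,9}; col 6 has {1,2,4,5,6,9}; box has {1,2,4,5,6,7,8,9} → only 3 remains.
(8,1) = 3: row 8 has {1,2,4,5,6,7,8}; col 1 has {1,2,4,6,9}; box has {1,2,4,6,8} → only 3 remains.
(8,2) = 9: row 8 has {1,2,3,4,5,6,7,8}; col 2 has {2,4,7}; box has {1,2,3,4,6,8} → only 9 remains.

9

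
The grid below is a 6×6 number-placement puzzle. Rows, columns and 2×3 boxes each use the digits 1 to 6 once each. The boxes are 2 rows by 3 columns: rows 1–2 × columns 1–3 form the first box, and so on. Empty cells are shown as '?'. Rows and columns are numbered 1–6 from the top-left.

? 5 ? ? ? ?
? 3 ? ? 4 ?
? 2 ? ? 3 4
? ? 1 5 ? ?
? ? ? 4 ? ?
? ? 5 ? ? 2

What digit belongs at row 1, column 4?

row 3, column 3 = 6: row 3 has {2,3,4}; col 3 has {1,5}; box has {1,2} → only 6 remains.
row 3, column 4 = 1: row 3 has {2,3,4,6}; col 4 has {4,5}; box has {3,4,5} → only 1 remains.
row 4, column 2 = 4: row 4 has {1,5}; col 2 has {2,3,5}; box has {1,2,6} → only 4 remains.
row 4, column 6 = 6: row 4 has {1,4,5}; col 6 has {2,4}; box has {1,3,4,5} → only 6 remains.
row 2, column 3 = 2: row 2 has {3,4}; col 3 has {1,5,6}; box has {3,5} → only 2 remains.
row 2, column 4 = 6: row 2 has {2,3,4}; col 4 has {1,4,5}; box has {4} → only 6 remains.
row 3, column 1 = 5: row 3 has {1,2,3,4,6}; col 1 has {}; box has {1,2,4,6} → only 5 remains.
row 4, column 1 = 3: row 4 has {1,4,5,6}; col 1 has {5}; box has {1,2,4,5,6} → only 3 remains.
row 4, column 5 = 2: row 4 has {1,3,4,5,6}; col 5 has {3,4}; box has {1,3,4,5,6} → only 2 remains.
row 5, column 3 = 3: row 5 has {4}; col 3 has {1,2,5,6}; box has {5} → only 3 remains.
row 6, column 4 = 3: row 6 has {2,5}; col 4 has {1,4,5,6}; box has {2,4} → only 3 remains.
row 1, column 3 = 4: row 1 has {5}; col 3 has {1,2,3,5,6}; box has {2,3,5} → only 4 remains.
row 1, column 4 = 2: row 1 has {4,5}; col 4 has {1,3,4,5,6}; box has {4,6} → only 2 remains.

2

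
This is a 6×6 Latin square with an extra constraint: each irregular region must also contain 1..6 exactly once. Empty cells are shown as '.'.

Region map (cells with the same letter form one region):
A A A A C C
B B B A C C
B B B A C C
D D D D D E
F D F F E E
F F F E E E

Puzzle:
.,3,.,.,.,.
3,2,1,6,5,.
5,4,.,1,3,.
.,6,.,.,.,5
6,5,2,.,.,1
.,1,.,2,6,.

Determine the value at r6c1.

4

r2c6 = 4 (sole candidate).
r3c3 = 6 (sole candidate).
r3c6 = 2 (sole candidate).
r5c5 = 4 (sole candidate).
r6c1 = 4: row 6 has {1,2,6}; col 1 has {3,5,6}; region has {1,2,6} → only 4 remains.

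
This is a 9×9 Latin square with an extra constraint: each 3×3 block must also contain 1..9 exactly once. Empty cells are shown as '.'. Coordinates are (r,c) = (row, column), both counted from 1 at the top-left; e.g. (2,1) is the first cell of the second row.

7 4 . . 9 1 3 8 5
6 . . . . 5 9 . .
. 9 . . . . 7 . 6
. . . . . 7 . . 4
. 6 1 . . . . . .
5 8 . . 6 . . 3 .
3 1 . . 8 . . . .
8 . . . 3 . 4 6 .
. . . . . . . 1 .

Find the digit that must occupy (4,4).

8

(1,3) = 2: row 1 has {1,3,4,5,7,8,9}; col 3 has {1}; box has {4,6,7,9} → only 2 remains.
(1,4) = 6: row 1 has {1,2,3,4,5,7,8,9}; col 4 has {}; box has {1,5,9} → only 6 remains.
(2,2) = 3: row 2 has {5,6,9}; col 2 has {1,4,6,8,9}; box has {2,4,6,7,9} → only 3 remains.
(2,3) = 8: row 2 has {3,5,6,9}; col 3 has {1,2}; box has {2,3,4,6,7,9} → only 8 remains.
(3,1) = 1: row 3 has {6,7,9}; col 1 has {3,5,6,7,8}; box has {2,3,4,6,7,8,9} → only 1 remains.
(3,3) = 5: row 3 has {1,6,7,9}; col 3 has {1,2,8}; box has {1,2,3,4,6,7,8,9} → only 5 remains.
(4,2) = 2: row 4 has {4,7}; col 2 has {1,3,4,6,8,9}; box has {1,5,6,8} → only 2 remains.
(4,1) = 9: row 4 has {2,4,7}; col 1 has {1,3,5,6,7,8}; box has {1,2,5,6,8} → only 9 remains.
(4,3) = 3: row 4 has {2,4,7,9}; col 3 has {1,2,5,8}; box has {1,2,5,6,8,9} → only 3 remains.
(4,8) = 5: row 4 has {2,3,4,7,9}; col 8 has {1,3,6,8}; box has {3,4} → only 5 remains.
(5,1) = 4: row 5 has {1,6}; col 1 has {1,3,5,6,7,8,9}; box has {1,2,3,5,6,8,9} → only 4 remains.
(6,3) = 7: row 6 has {3,5,6,8}; col 3 has {1,2,3,5,8}; box has {1,2,3,4,5,6,8,9} → only 7 remains.
(8,3) = 9: row 8 has {3,4,6,8}; col 3 has {1,2,3,5,7,8}; box has {1,3,8} → only 9 remains.
(8,6) = 2: row 8 has {3,4,6,8,9}; col 6 has {1,5,7}; box has {3,8} → only 2 remains.
(8,9) = 7: row 8 has {2,3,4,6,8,9}; col 9 has {4,5,6}; box has {1,4,6} → only 7 remains.
(9,1) = 2: row 9 has {1}; col 1 has {1,3,4,5,6,7,8,9}; box has {1,3,8,9} → only 2 remains.
(4,5) = 1: row 4 has {2,3,4,5,7,9}; col 5 has {3,6,8,9}; box has {6,7} → only 1 remains.
(8,2) = 5: row 8 has {2,3,4,6,7,8,9}; col 2 has {1,2,3,4,6,8,9}; box has {1,2,3,8,9} → only 5 remains.
(8,4) = 1: row 8 has {2,3,4,5,6,7,8,9}; col 4 has {6}; box has {2,3,8} → only 1 remains.
(9,2) = 7: row 9 has {1,2}; col 2 has {1,2,3,4,5,6,8,9}; box has {1,2,3,5,8,9} → only 7 remains.
(4,4) = 8: row 4 has {1,2,3,4,5,7,9}; col 4 has {1,6}; box has {1,6,7} → only 8 remains.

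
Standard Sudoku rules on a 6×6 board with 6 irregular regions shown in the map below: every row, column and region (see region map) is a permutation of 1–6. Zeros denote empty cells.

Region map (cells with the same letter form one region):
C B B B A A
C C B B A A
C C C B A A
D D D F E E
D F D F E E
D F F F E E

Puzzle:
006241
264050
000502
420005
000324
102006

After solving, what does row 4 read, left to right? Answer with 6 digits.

423615

r1c2 = 3: row 1 has {1,2,4,6}; col 2 has {2,6}; region has {2,4,5,6} → only 3 remains.
r2c4 = 1: row 2 has {2,4,5,6}; col 4 has {2,3,5}; region has {2,3,4,5,6} → only 1 remains.
r2c6 = 3: row 2 has {1,2,4,5,6}; col 6 has {1,2,4,5,6}; region has {1,2,4,5} → only 3 remains.
r3c1 = 3: row 3 has {2,5}; col 1 has {1,2,4}; region has {2,6} → only 3 remains.
r3c3 = 1: row 3 has {2,3,5}; col 3 has {2,4,6}; region has {2,3,6} → only 1 remains.
r3c5 = 6: row 3 has {1,2,3,5}; col 5 has {2,4,5}; region has {1,2,3,4,5} → only 6 remains.
r4c3 = 3: row 4 has {2,4,5}; col 3 has {1,2,4,6}; region has {1,2,4} → only 3 remains.
r4c4 = 6: row 4 has {2,3,4,5}; col 4 has {1,2,3,5}; region has {2,3} → only 6 remains.
r4c5 = 1: row 4 has {2,3,4,5,6}; col 5 has {2,4,5,6}; region has {2,4,5,6} → only 1 remains.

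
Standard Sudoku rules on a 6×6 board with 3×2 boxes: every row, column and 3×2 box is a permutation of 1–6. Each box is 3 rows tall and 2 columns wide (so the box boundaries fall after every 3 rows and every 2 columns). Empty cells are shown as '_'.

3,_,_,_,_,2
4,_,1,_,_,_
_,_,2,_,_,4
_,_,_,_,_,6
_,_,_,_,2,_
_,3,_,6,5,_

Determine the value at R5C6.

3

R6C3 = 4: row 6 has {3,5,6}; col 3 has {1,2}; box has {6} → only 4 remains.
R6C6 = 1: row 6 has {3,4,5,6}; col 6 has {2,4,6}; box has {2,5,6} → only 1 remains.
R5C6 = 3: row 5 has {2}; col 6 has {1,2,4,6}; box has {1,2,5,6} → only 3 remains.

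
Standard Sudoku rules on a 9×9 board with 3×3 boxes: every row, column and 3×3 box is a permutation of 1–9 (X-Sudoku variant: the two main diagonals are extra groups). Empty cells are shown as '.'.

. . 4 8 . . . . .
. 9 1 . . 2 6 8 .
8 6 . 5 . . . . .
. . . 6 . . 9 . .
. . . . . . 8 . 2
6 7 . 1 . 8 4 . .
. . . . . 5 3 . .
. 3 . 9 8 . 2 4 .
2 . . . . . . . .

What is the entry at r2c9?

5

r3c7 = 7: row 3 has {5,6,8}; col 7 has {2,3,4,6,8,9}; box has {6,8}; anti-diagonal has {1,2,3,8} → only 7 remains.
r4c6 = 4: row 4 has {6,9}; col 6 has {2,5,8}; box has {1,6,8}; anti-diagonal has {1,2,3,7,8} → only 4 remains.
r5c5 = 5: row 5 has {2,8}; col 5 has {8}; box has {1,4,6,8}; main diagonal has {3,4,6,8,9}; anti-diagonal has {1,2,3,4,7,8} → only 5 remains.
r1c1 = 7: row 1 has {4,8}; col 1 has {2,6,8}; box has {1,4,6,8,9}; main diagonal has {3,4,5,6,8,9} → only 7 remains.
r1c9 = 9: row 1 has {4,7,8}; col 9 has {2}; box has {6,7,8}; anti-diagonal has {1,2,3,4,5,7,8} → only 9 remains.
r3c3 = 2: row 3 has {5,6,7,8}; col 3 has {1,4}; box has {1,4,6,7,8,9}; main diagonal has {3,4,5,6,7,8,9} → only 2 remains.
r7c3 = 6: row 7 has {3,5}; col 3 has {1,2,4}; box has {2,3}; anti-diagonal has {1,2,3,4,5,7,8,9} → only 6 remains.
r9c9 = 1: row 9 has {2}; col 9 has {2,9}; box has {2,3,4}; main diagonal has {2,3,4,5,6,7,8,9} → only 1 remains.
r1c2 = 5: row 1 has {4,7,8,9}; col 2 has {3,6,7,9}; box has {1,2,4,6,7,8,9} → only 5 remains.
r1c7 = 1: row 1 has {4,5,7,8,9}; col 7 has {2,3,4,6,7,8,9}; box has {6,7,8,9} → only 1 remains.
r2c1 = 3: row 2 has {1,2,6,8,9}; col 1 has {2,6,7,8}; box has {1,2,4,5,6,7,8,9} → only 3 remains.
r3c8 = 3: row 3 has {2,5,6,7,8}; col 8 has {4,8}; box has {1,6,7,8,9} → only 3 remains.
r3c9 = 4: row 3 has {2,3,5,6,7,8}; col 9 has {1,2,9}; box has {1,3,6,7,8,9} → only 4 remains.
r6c8 = 5: row 6 has {1,4,6,7,8}; col 8 has {3,4,8}; box has {2,4,8,9} → only 5 remains.
r6c9 = 3: row 6 has {1,4,5,6,7,8}; col 9 has {1,2,4,9}; box has {2,4,5,8,9} → only 3 remains.
r9c7 = 5: row 9 has {1,2}; col 7 has {1,2,3,4,6,7,8,9}; box has {1,2,3,4} → only 5 remains.
r1c8 = 2: row 1 has {1,4,5,7,8,9}; col 8 has {3,4,5,8}; box has {1,3,4,6,7,8,9} → only 2 remains.
r2c9 = 5: row 2 has {1,2,3,6,8,9}; col 9 has {1,2,3,4,9}; box has {1,2,3,4,6,7,8,9} → only 5 remains.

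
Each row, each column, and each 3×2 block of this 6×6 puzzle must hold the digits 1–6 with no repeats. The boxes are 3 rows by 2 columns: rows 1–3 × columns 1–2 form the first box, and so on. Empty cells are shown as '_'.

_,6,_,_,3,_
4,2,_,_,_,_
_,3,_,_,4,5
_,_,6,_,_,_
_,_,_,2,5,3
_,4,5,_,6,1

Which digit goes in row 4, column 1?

row 1, column 6 = 2: row 1 has {3,6}; col 6 has {1,3,5}; box has {3,4,5} → only 2 remains.
row 2, column 5 = 1: row 2 has {2,4}; col 5 has {3,4,5,6}; box has {2,3,4,5} → only 1 remains.
row 2, column 6 = 6: row 2 has {1,2,4}; col 6 has {1,2,3,5}; box has {1,2,3,4,5} → only 6 remains.
row 3, column 1 = 1: row 3 has {3,4,5}; col 1 has {4}; box has {2,3,4,6} → only 1 remains.
row 3, column 3 = 2: row 3 has {1,3,4,5}; col 3 has {5,6}; box has {} → only 2 remains.
row 3, column 4 = 6: row 3 has {1,2,3,4,5}; col 4 has {2}; box has {2} → only 6 remains.
row 4, column 5 = 2: row 4 has {6}; col 5 has {1,3,4,5,6}; box has {1,3,5,6} → only 2 remains.
row 4, column 6 = 4: row 4 has {2,6}; col 6 has {1,2,3,5,6}; box has {1,2,3,5,6} → only 4 remains.
row 5, column 1 = 6: row 5 has {2,3,5}; col 1 has {1,4}; box has {4} → only 6 remains.
row 5, column 2 = 1: row 5 has {2,3,5,6}; col 2 has {2,3,4,6}; box has {4,6} → only 1 remains.
row 5, column 3 = 4: row 5 has {1,2,3,5,6}; col 3 has {2,5,6}; box has {2,5,6} → only 4 remains.
row 6, column 4 = 3: row 6 has {1,4,5,6}; col 4 has {2,6}; box has {2,4,5,6} → only 3 remains.
row 1, column 1 = 5: row 1 has {2,3,6}; col 1 has {1,4,6}; box has {1,2,3,4,6} → only 5 remains.
row 1, column 3 = 1: row 1 has {2,3,5,6}; col 3 has {2,4,5,6}; box has {2,6} → only 1 remains.
row 1, column 4 = 4: row 1 has {1,2,3,5,6}; col 4 has {2,3,6}; box has {1,2,6} → only 4 remains.
row 2, column 3 = 3: row 2 has {1,2,4,6}; col 3 has {1,2,4,5,6}; box has {1,2,4,6} → only 3 remains.
row 2, column 4 = 5: row 2 has {1,2,3,4,6}; col 4 has {2,3,4,6}; box has {1,2,3,4,6} → only 5 remains.
row 4, column 1 = 3: row 4 has {2,4,6}; col 1 has {1,4,5,6}; box has {1,4,6} → only 3 remains.

3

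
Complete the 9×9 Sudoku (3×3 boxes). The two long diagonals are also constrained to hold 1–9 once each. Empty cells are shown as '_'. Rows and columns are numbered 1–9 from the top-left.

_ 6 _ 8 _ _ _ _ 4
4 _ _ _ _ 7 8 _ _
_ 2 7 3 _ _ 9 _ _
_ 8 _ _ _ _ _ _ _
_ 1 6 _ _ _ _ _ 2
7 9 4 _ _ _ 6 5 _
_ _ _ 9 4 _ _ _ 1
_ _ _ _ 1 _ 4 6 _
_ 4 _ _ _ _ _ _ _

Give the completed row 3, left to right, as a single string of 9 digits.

827364915

row 3, column 8 = 1: row 3 has {2,3,7,9}; col 8 has {5,6}; box has {4,8,9} → only 1 remains.
row 3, column 1 = 8: in row 3, 8 can only go here (every other open cell in that row sees an 8).
row 3, column 6 = 4: in row 3, 4 can only go here (every other open cell in that row sees a 4).
row 4, column 7 = 1 (hidden single in column 7).
row 4, column 4 = 4 (hidden single in main diagonal).
row 5, column 8 = 4 (hidden single in row 5).
row 5, column 6 = 9 (hidden single in row 5).
row 5, column 5 = 8 (hidden single in row 5).
row 6, column 9 = 8 (hidden single in row 6).
row 8, column 2 = 7 (hidden single in anti-diagonal).
row 7, column 8 = 7 (hidden single in row 7).
row 1, column 7 = 7 (hidden single in row 1).
row 5, column 7 = 3 (sole candidate).
row 4, column 8 = 9 (sole candidate).
row 4, column 9 = 7 (sole candidate).
row 5, column 1 = 5 (sole candidate).
row 5, column 4 = 7 (sole candidate).
row 7, column 6 = 8 (hidden single in row 7).
row 7, column 1 = 6 (hidden single in row 7).
row 8, column 3 = 8 (hidden single in row 8).
row 9, column 5 = 7 (hidden single in row 9).
row 9, column 8 = 8 (hidden single in row 9).
row 4, column 6 = 6 (hidden single in anti-diagonal).
row 4, column 5 = 5 (hidden single in row 4).
row 3, column 5 = 6: row 3 has {1,2,3,4,7,8,9}; col 5 has {1,4,5,7,8}; box has {3,4,7,8} → only 6 remains.
row 3, column 9 = 5: row 3 has {1,2,3,4,6,7,8,9}; col 9 has {1,2,4,7,8}; box has {1,4,7,8,9} → only 5 remains.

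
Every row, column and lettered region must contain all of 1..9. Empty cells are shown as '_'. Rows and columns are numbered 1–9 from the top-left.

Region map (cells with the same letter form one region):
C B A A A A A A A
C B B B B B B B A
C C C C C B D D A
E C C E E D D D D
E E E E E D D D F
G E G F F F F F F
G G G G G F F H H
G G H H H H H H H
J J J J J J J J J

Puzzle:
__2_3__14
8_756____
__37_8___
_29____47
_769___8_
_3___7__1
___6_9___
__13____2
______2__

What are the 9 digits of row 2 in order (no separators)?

row 1, column 2 = 9 (sole candidate).
row 1, column 4 = 8 (sole candidate).
row 2, column 9 = 9: row 2 has {5,6,7,8}; col 9 has {1,2,4,7}; region has {1,2,3,4,8} → only 9 remains.
row 4, column 4 = 1 (sole candidate).
row 9, column 4 = 4 (sole candidate).
row 4, column 1 = 5 (sole candidate).
row 4, column 5 = 8 (sole candidate).
row 6, column 4 = 2 (sole candidate).
row 1, column 1 = 6 (sole candidate).
row 1, column 6 = 5 (sole candidate).
row 1, column 7 = 7 (sole candidate).
row 3, column 9 = 6 (sole candidate).
row 3, column 8 = 2 (hidden single in row 3).
row 2, column 8 = 3: row 2 has {5,6,7,8,9}; col 8 has {1,2,4,8}; region has {5,6,7,8,9} → only 3 remains.
row 2, column 6 = 2: in row 2, 2 can only go here (every other open cell in that row sees a 2).
row 3, column 7 = 9 (hidden single in row 3).
row 6, column 1 = 9 (hidden single in row 6).
row 9, column 2 = 6 (hidden single in column 2).
row 8, column 6 = 4 (hidden single in column 6).
row 8, column 1 = 7 (sole candidate).
row 7, column 8 = 7 (hidden single in row 7).
row 9, column 5 = 7 (hidden single in row 9).
row 9, column 8 = 9 (hidden single in row 9).
row 8, column 5 = 9 (hidden single in row 8).
row 4, column 6 = 6 (hidden single in column 6).
row 4, column 7 = 3 (sole candidate).
row 5, column 6 = 1 (sole candidate).
row 5, column 7 = 5 (sole candidate).
row 5, column 9 = 3 (sole candidate).
row 9, column 6 = 3 (sole candidate).
row 9, column 1 = 1 (sole candidate).
row 3, column 1 = 4 (sole candidate).
row 5, column 1 = 2 (sole candidate).
row 5, column 5 = 4 (sole candidate).
row 6, column 5 = 5 (sole candidate).
row 6, column 8 = 6 (sole candidate).
row 7, column 1 = 3 (sole candidate).
row 8, column 8 = 5 (sole candidate).
row 3, column 5 = 1 (sole candidate).
row 7, column 5 = 2 (sole candidate).
row 7, column 9 = 8 (sole candidate).
row 8, column 2 = 8 (sole candidate).
row 8, column 7 = 6 (sole candidate).
row 9, column 9 = 5 (sole candidate).
row 3, column 2 = 5 (sole candidate).
row 6, column 3 = 4 (sole candidate).
row 6, column 7 = 8 (sole candidate).
row 7, column 2 = 1 (sole candidate).
row 7, column 3 = 5 (sole candidate).
row 7, column 7 = 4 (sole candidate).
row 9, column 3 = 8 (sole candidate).
row 2, column 2 = 4: row 2 has {2,3,5,6,7,8,9}; col 2 has {1,2,3,5,6,7,8,9}; region has {2,3,5,6,7,8,9} → only 4 remains.
row 2, column 7 = 1: row 2 has {2,3,4,5,6,7,8,9}; col 7 has {2,3,4,5,6,7,8,9}; region has {2,3,4,5,6,7,8,9} → only 1 remains.

847562139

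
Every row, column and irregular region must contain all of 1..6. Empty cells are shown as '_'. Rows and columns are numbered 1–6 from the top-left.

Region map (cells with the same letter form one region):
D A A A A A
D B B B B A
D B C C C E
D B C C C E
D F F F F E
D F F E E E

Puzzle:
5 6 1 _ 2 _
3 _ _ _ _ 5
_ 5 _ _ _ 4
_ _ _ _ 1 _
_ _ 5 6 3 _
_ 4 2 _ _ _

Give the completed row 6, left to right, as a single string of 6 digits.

R1C6 = 3: row 1 has {1,2,5,6}; col 6 has {4,5}; region has {1,2,5,6} → only 3 remains.
R3C5 = 6: row 3 has {4,5}; col 5 has {1,2,3}; region has {1} → only 6 remains.
R5C2 = 1: row 5 has {3,5,6}; col 2 has {4,5,6}; region has {2,3,4,5,6} → only 1 remains.
R5C6 = 2: row 5 has {1,3,5,6}; col 6 has {3,4,5}; region has {4} → only 2 remains.
R6C5 = 5: row 6 has {2,4}; col 5 has {1,2,3,6}; region has {2,4} → only 5 remains.
R1C4 = 4: row 1 has {1,2,3,5,6}; col 4 has {6}; region has {1,2,3,5,6} → only 4 remains.
R2C2 = 2: row 2 has {3,5}; col 2 has {1,4,5,6}; region has {5} → only 2 remains.
R2C4 = 1: row 2 has {2,3,5}; col 4 has {4,6}; region has {2,5} → only 1 remains.
R2C5 = 4: row 2 has {1,2,3,5}; col 5 has {1,2,3,5,6}; region has {1,2,5} → only 4 remains.
R3C3 = 3: row 3 has {4,5,6}; col 3 has {1,2,5}; region has {1,6} → only 3 remains.
R3C4 = 2: row 3 has {3,4,5,6}; col 4 has {1,4,6}; region has {1,3,6} → only 2 remains.
R4C2 = 3: row 4 has {1}; col 2 has {1,2,4,5,6}; region has {1,2,4,5} → only 3 remains.
R4C3 = 4: row 4 has {1,3}; col 3 has {1,2,3,5}; region has {1,2,3,6} → only 4 remains.
R4C4 = 5: row 4 has {1,3,4}; col 4 has {1,2,4,6}; region has {1,2,3,4,6} → only 5 remains.
R4C6 = 6: row 4 has {1,3,4,5}; col 6 has {2,3,4,5}; region has {2,4,5} → only 6 remains.
R5C1 = 4: row 5 has {1,2,3,5,6}; col 1 has {3,5}; region has {3,5} → only 4 remains.
R6C4 = 3: row 6 has {2,4,5}; col 4 has {1,2,4,5,6}; region has {2,4,5,6} → only 3 remains.
R6C6 = 1: row 6 has {2,3,4,5}; col 6 has {2,3,4,5,6}; region has {2,3,4,5,6} → only 1 remains.
R2C3 = 6: row 2 has {1,2,3,4,5}; col 3 has {1,2,3,4,5}; region has {1,2,3,4,5} → only 6 remains.
R3C1 = 1: row 3 has {2,3,4,5,6}; col 1 has {3,4,5}; region has {3,4,5} → only 1 remains.
R4C1 = 2: row 4 has {1,3,4,5,6}; col 1 has {1,3,4,5}; region has {1,3,4,5} → only 2 remains.
R6C1 = 6: row 6 has {1,2,3,4,5}; col 1 has {1,2,3,4,5}; region has {1,2,3,4,5} → only 6 remains.

642351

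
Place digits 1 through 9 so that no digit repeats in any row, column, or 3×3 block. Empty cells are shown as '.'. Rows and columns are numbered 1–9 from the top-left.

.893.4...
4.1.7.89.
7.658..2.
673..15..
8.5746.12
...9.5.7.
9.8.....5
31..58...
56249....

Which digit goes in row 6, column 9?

row 1, column 1 = 2 (sole candidate).
row 2, column 6 = 2 (sole candidate).
row 3, column 2 = 3 (sole candidate).
row 3, column 6 = 9 (sole candidate).
row 4, column 5 = 2 (sole candidate).
row 5, column 2 = 9 (sole candidate).
row 5, column 7 = 3 (sole candidate).
row 6, column 1 = 1 (sole candidate).
row 6, column 3 = 4 (sole candidate).
row 6, column 5 = 3 (sole candidate).
row 6, column 7 = 6 (sole candidate).
row 6, column 9 = 8: row 6 has {1,3,4,5,6,7,9}; col 9 has {2,5}; box has {1,2,3,5,6,7} → only 8 remains.

8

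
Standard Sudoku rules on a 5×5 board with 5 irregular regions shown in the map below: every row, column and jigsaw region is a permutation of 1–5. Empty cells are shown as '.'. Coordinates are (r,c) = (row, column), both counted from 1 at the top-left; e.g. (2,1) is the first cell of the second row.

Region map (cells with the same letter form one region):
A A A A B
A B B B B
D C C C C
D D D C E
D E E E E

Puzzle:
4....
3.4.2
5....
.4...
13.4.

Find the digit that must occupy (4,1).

(4,1) = 2: row 4 has {4}; col 1 has {1,3,4,5}; region has {1,4,5} → only 2 remains.

2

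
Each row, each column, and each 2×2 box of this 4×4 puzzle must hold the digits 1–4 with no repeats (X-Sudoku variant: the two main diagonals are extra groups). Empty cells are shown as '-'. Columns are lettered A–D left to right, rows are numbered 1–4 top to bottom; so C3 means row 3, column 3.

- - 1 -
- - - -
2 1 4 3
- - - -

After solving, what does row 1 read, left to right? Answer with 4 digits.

3412

A1 = 3: row 1 has {1}; col 1 has {2}; box has {}; main diagonal has {4} → only 3 remains.
B2 = 2: row 2 has {}; col 2 has {1}; box has {3}; main diagonal has {3,4} → only 2 remains.
C2 = 3: row 2 has {2}; col 3 has {1,4}; box has {1}; anti-diagonal has {1} → only 3 remains.
D2 = 4: row 2 has {2,3}; col 4 has {3}; box has {1,3} → only 4 remains.
A4 = 4: row 4 has {}; col 1 has {2,3}; box has {1,2}; anti-diagonal has {1,3} → only 4 remains.
B4 = 3: row 4 has {4}; col 2 has {1,2}; box has {1,2,4} → only 3 remains.
C4 = 2: row 4 has {3,4}; col 3 has {1,3,4}; box has {3,4} → only 2 remains.
D4 = 1: row 4 has {2,3,4}; col 4 has {3,4}; box has {2,3,4}; main diagonal has {2,3,4} → only 1 remains.
B1 = 4: row 1 has {1,3}; col 2 has {1,2,3}; box has {2,3} → only 4 remains.
D1 = 2: row 1 has {1,3,4}; col 4 has {1,3,4}; box has {1,3,4}; anti-diagonal has {1,3,4} → only 2 remains.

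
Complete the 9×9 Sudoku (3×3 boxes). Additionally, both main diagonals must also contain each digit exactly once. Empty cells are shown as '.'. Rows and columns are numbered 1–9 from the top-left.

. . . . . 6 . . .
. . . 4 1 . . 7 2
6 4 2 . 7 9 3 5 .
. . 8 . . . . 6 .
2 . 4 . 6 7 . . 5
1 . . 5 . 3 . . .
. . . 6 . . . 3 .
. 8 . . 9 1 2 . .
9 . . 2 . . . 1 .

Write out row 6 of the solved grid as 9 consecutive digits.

R3C4 = 8: row 3 has {2,3,4,5,6,7,9}; col 4 has {2,4,5,6}; box has {1,4,6,7,9} → only 8 remains.
R3C9 = 1: row 3 has {2,3,4,5,6,7,8,9}; col 9 has {2,5}; box has {2,3,5,7} → only 1 remains.
R7C3 = 1: row 7 has {3,6}; col 3 has {2,4,8}; box has {8,9}; anti-diagonal has {3,5,6,7,8,9} → only 1 remains.
R8C8 = 4: row 8 has {1,2,8,9}; col 8 has {1,3,5,6,7}; box has {1,2,3}; main diagonal has {2,3,6} → only 4 remains.
R1C4 = 3: row 1 has {6}; col 4 has {2,4,5,6,8}; box has {1,4,6,7,8,9} → only 3 remains.
R1C9 = 4: row 1 has {3,6}; col 9 has {1,2,5}; box has {1,2,3,5,7}; anti-diagonal has {1,3,5,6,7,8,9} → only 4 remains.
R2C6 = 5: row 2 has {1,2,4,7}; col 6 has {1,3,6,7,9}; box has {1,3,4,6,7,8,9} → only 5 remains.
R4C6 = 2: row 4 has {6,8}; col 6 has {1,3,5,6,7,9}; box has {3,5,6,7}; anti-diagonal has {1,3,4,5,6,7,8,9} → only 2 remains.
R8C4 = 7: row 8 has {1,2,4,8,9}; col 4 has {2,3,4,5,6,8}; box has {1,2,6,9} → only 7 remains.
R8C9 = 6: row 8 has {1,2,4,7,8,9}; col 9 has {1,2,4,5}; box has {1,2,3,4} → only 6 remains.
R1C5 = 2: row 1 has {3,4,6}; col 5 has {1,6,7,9}; box has {1,3,4,5,6,7,8,9} → only 2 remains.
R2C2 = 9: row 2 has {1,2,4,5,7}; col 2 has {4,8}; box has {2,4,6}; main diagonal has {2,3,4,6} → only 9 remains.
R2C3 = 3: row 2 has {1,2,4,5,7,9}; col 3 has {1,2,4,8}; box has {2,4,6,9} → only 3 remains.
R4C4 = 1: row 4 has {2,6,8}; col 4 has {2,3,4,5,6,7,8}; box has {2,3,5,6,7}; main diagonal has {2,3,4,6,9} → only 1 remains.
R4C5 = 4: row 4 has {1,2,6,8}; col 5 has {1,2,6,7,9}; box has {1,2,3,5,6,7} → only 4 remains.
R5C2 = 3: row 5 has {2,4,5,6,7}; col 2 has {4,8,9}; box has {1,2,4,8} → only 3 remains.
R5C4 = 9: row 5 has {2,3,4,5,6,7}; col 4 has {1,2,3,4,5,6,7,8}; box has {1,2,3,4,5,6,7} → only 9 remains.
R5C8 = 8: row 5 has {2,3,4,5,6,7,9}; col 8 has {1,3,4,5,6,7}; box has {5,6} → only 8 remains.
R6C5 = 8: row 6 has {1,3,5}; col 5 has {1,2,4,6,7,9}; box has {1,2,3,4,5,6,7,9} → only 8 remains.
R7C5 = 5: row 7 has {1,3,6}; col 5 has {1,2,4,6,7,8,9}; box has {1,2,6,7,9} → only 5 remains.
R8C3 = 5: row 8 has {1,2,4,6,7,8,9}; col 3 has {1,2,3,4,8}; box has {1,8,9} → only 5 remains.
R9C5 = 3: row 9 has {1,2,9}; col 5 has {1,2,4,5,6,7,8,9}; box has {1,2,5,6,7,9} → only 3 remains.
R1C3 = 7: row 1 has {2,3,4,6}; col 3 has {1,2,3,4,5,8}; box has {2,3,4,6,9} → only 7 remains.
R1C8 = 9: row 1 has {2,3,4,6,7}; col 8 has {1,3,4,5,6,7,8}; box has {1,2,3,4,5,7} → only 9 remains.
R2C1 = 8: row 2 has {1,2,3,4,5,7,9}; col 1 has {1,2,6,9}; box has {2,3,4,6,7,9} → only 8 remains.
R2C7 = 6: row 2 has {1,2,3,4,5,7,8,9}; col 7 has {2,3}; box has {1,2,3,4,5,7,9} → only 6 remains.
R5C7 = 1: row 5 has {2,3,4,5,6,7,8,9}; col 7 has {2,3,6}; box has {5,6,8} → only 1 remains.
R6C8 = 2: row 6 has {1,3,5,8}; col 8 has {1,3,4,5,6,7,8,9}; box has {1,5,6,8} → only 2 remains.
R8C1 = 3: row 8 has {1,2,4,5,6,7,8,9}; col 1 has {1,2,6,8,9}; box has {1,5,8,9} → only 3 remains.
R9C3 = 6: row 9 has {1,2,3,9}; col 3 has {1,2,3,4,5,7,8}; box has {1,3,5,8,9} → only 6 remains.
R1C1 = 5: row 1 has {2,3,4,6,7,9}; col 1 has {1,2,3,6,8,9}; box has {2,3,4,6,7,8,9}; main diagonal has {1,2,3,4,6,9} → only 5 remains.
R1C2 = 1: row 1 has {2,3,4,5,6,7,9}; col 2 has {3,4,8,9}; box has {2,3,4,5,6,7,8,9} → only 1 remains.
R1C7 = 8: row 1 has {1,2,3,4,5,6,7,9}; col 7 has {1,2,3,6}; box has {1,2,3,4,5,6,7,9} → only 8 remains.
R4C1 = 7: row 4 has {1,2,4,6,8}; col 1 has {1,2,3,5,6,8,9}; box has {1,2,3,4,8} → only 7 remains.
R4C2 = 5: row 4 has {1,2,4,6,7,8}; col 2 has {1,3,4,8,9}; box has {1,2,3,4,7,8} → only 5 remains.
R4C7 = 9: row 4 has {1,2,4,5,6,7,8}; col 7 has {1,2,3,6,8}; box has {1,2,5,6,8} → only 9 remains.
R4C9 = 3: row 4 has {1,2,4,5,6,7,8,9}; col 9 has {1,2,4,5,6}; box has {1,2,5,6,8,9} → only 3 remains.
R6C2 = 6: row 6 has {1,2,3,5,8}; col 2 has {1,3,4,5,8,9}; box has {1,2,3,4,5,7,8} → only 6 remains.
R6C3 = 9: row 6 has {1,2,3,5,6,8}; col 3 has {1,2,3,4,5,6,7,8}; box has {1,2,3,4,5,6,7,8} → only 9 remains.
R6C9 = 7: row 6 has {1,2,3,5,6,8,9}; col 9 has {1,2,3,4,5,6}; box has {1,2,3,5,6,8,9} → only 7 remains.
R7C1 = 4: row 7 has {1,3,5,6}; col 1 has {1,2,3,5,6,7,8,9}; box has {1,3,5,6,8,9} → only 4 remains.
R7C6 = 8: row 7 has {1,3,4,5,6}; col 6 has {1,2,3,5,6,7,9}; box has {1,2,3,5,6,7,9} → only 8 remains.
R7C7 = 7: row 7 has {1,3,4,5,6,8}; col 7 has {1,2,3,6,8,9}; box has {1,2,3,4,6}; main diagonal has {1,2,3,4,5,6,9} → only 7 remains.
R7C9 = 9: row 7 has {1,3,4,5,6,7,8}; col 9 has {1,2,3,4,5,6,7}; box has {1,2,3,4,6,7} → only 9 remains.
R9C2 = 7: row 9 has {1,2,3,6,9}; col 2 has {1,3,4,5,6,8,9}; box has {1,3,4,5,6,8,9} → only 7 remains.
R9C6 = 4: row 9 has {1,2,3,6,7,9}; col 6 has {1,2,3,5,6,7,8,9}; box has {1,2,3,5,6,7,8,9} → only 4 remains.
R9C7 = 5: row 9 has {1,2,3,4,6,7,9}; col 7 has {1,2,3,6,7,8,9}; box has {1,2,3,4,6,7,9} → only 5 remains.
R9C9 = 8: row 9 has {1,2,3,4,5,6,7,9}; col 9 has {1,2,3,4,5,6,7,9}; box has {1,2,3,4,5,6,7,9}; main diagonal has {1,2,3,4,5,6,7,9} → only 8 remains.
R6C7 = 4: row 6 has {1,2,3,5,6,7,8,9}; col 7 has {1,2,3,5,6,7,8,9}; box has {1,2,3,5,6,7,8,9} → only 4 remains.

169583427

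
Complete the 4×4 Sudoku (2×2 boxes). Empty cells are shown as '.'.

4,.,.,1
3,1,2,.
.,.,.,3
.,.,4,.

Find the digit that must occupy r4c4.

r1c2 = 2 (sole candidate).
r1c3 = 3 (sole candidate).
r2c4 = 4 (sole candidate).
r3c2 = 4 (sole candidate).
r3c3 = 1 (sole candidate).
r4c2 = 3 (sole candidate).
r4c4 = 2: row 4 has {3,4}; col 4 has {1,3,4}; box has {1,3,4} → only 2 remains.

2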